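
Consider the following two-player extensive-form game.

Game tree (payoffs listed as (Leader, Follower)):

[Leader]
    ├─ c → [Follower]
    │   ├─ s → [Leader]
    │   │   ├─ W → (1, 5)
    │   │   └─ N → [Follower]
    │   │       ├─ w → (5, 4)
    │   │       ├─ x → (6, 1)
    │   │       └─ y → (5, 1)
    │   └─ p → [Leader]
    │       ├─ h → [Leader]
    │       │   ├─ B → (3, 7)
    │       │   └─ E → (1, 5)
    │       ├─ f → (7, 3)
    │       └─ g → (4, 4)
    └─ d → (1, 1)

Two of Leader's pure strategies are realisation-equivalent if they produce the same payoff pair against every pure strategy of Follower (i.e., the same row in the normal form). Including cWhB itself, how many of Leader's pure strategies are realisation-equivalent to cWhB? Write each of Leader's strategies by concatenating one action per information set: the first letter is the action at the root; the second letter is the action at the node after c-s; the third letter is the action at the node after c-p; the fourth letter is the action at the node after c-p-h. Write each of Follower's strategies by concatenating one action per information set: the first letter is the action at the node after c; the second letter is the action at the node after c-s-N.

Row for cWhB (columns sw, sx, sy, pw, px, py): (1,5) (1,5) (1,5) (3,7) (3,7) (3,7).
Every one of Leader's information sets is on the play path for some reply by Follower when Leader follows cWhB.
Changing the action at any of them therefore changes at least one column, so only cWhB itself gives this row.

1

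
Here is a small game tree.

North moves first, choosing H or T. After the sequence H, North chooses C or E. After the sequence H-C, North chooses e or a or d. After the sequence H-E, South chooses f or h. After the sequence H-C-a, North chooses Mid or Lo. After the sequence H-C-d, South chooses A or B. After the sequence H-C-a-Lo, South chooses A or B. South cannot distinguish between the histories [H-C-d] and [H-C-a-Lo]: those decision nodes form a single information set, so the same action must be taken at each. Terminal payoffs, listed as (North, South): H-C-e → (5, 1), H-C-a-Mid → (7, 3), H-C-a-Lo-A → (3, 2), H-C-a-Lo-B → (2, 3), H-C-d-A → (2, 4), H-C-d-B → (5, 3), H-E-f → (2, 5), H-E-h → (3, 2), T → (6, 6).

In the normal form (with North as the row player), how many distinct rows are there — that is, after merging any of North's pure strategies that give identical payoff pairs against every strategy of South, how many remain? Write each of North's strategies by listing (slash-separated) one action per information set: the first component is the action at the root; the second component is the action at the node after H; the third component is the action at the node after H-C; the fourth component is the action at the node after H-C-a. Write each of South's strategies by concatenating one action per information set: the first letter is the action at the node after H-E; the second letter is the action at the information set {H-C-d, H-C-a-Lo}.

North has 24 pure strategies: H/C/e/Mid, H/C/e/Lo, H/C/a/Mid, H/C/a/Lo, H/C/d/Mid, H/C/d/Lo, H/E/e/Mid, H/E/e/Lo, H/E/a/Mid, H/E/a/Lo, H/E/d/Mid, H/E/d/Lo, T/C/e/Mid, T/C/e/Lo, T/C/a/Mid, T/C/a/Lo, T/C/d/Mid, T/C/d/Lo, T/E/e/Mid, T/E/e/Lo, T/E/a/Mid, T/E/a/Lo, T/E/d/Mid, T/E/d/Lo. Columns: fA, fB, hA, hB.
{H/C/e/Mid, H/C/e/Lo} → row (5,1) (5,1) (5,1) (5,1)
{H/C/a/Mid} → row (7,3) (7,3) (7,3) (7,3)
{H/C/a/Lo} → row (3,2) (2,3) (3,2) (2,3)
{H/C/d/Mid, H/C/d/Lo} → row (2,4) (5,3) (2,4) (5,3)
{H/E/e/Mid, H/E/e/Lo, H/E/a/Mid, H/E/a/Lo, H/E/d/Mid, H/E/d/Lo} → row (2,5) (2,5) (3,2) (3,2)
{T/C/e/Mid, T/C/e/Lo, T/C/a/Mid, T/C/a/Lo, T/C/d/Mid, T/C/d/Lo, T/E/e/Mid, T/E/e/Lo, T/E/a/Mid, T/E/a/Lo, T/E/d/Mid, T/E/d/Lo} → row (6,6) (6,6) (6,6) (6,6)
That's 6 distinct rows out of 24 strategies.

6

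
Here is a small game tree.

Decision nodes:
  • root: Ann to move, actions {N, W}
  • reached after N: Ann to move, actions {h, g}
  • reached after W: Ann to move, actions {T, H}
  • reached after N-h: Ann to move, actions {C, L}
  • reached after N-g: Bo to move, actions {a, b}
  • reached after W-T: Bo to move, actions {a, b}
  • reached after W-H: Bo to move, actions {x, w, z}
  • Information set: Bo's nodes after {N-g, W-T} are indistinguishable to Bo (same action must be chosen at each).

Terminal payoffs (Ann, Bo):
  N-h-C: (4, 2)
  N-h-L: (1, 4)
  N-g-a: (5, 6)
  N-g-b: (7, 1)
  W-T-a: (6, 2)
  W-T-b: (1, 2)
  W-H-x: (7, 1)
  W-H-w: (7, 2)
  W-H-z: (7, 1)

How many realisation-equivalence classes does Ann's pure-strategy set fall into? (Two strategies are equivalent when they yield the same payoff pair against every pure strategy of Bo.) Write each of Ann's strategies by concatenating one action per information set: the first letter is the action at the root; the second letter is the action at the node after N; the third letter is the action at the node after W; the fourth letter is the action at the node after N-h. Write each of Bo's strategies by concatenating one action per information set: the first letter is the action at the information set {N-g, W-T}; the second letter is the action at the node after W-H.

Ann has 16 pure strategies: NhTC, NhTL, NhHC, NhHL, NgTC, NgTL, NgHC, NgHL, WhTC, WhTL, WhHC, WhHL, WgTC, WgTL, WgHC, WgHL. Columns: ax, aw, az, bx, bw, bz.
{NhTC, NhHC} → row (4,2) (4,2) (4,2) (4,2) (4,2) (4,2)
{NhTL, NhHL} → row (1,4) (1,4) (1,4) (1,4) (1,4) (1,4)
{NgTC, NgTL, NgHC, NgHL} → row (5,6) (5,6) (5,6) (7,1) (7,1) (7,1)
{WhTC, WhTL, WgTC, WgTL} → row (6,2) (6,2) (6,2) (1,2) (1,2) (1,2)
{WhHC, WhHL, WgHC, WgHL} → row (7,1) (7,2) (7,1) (7,1) (7,2) (7,1)
That's 5 distinct rows out of 16 strategies.

5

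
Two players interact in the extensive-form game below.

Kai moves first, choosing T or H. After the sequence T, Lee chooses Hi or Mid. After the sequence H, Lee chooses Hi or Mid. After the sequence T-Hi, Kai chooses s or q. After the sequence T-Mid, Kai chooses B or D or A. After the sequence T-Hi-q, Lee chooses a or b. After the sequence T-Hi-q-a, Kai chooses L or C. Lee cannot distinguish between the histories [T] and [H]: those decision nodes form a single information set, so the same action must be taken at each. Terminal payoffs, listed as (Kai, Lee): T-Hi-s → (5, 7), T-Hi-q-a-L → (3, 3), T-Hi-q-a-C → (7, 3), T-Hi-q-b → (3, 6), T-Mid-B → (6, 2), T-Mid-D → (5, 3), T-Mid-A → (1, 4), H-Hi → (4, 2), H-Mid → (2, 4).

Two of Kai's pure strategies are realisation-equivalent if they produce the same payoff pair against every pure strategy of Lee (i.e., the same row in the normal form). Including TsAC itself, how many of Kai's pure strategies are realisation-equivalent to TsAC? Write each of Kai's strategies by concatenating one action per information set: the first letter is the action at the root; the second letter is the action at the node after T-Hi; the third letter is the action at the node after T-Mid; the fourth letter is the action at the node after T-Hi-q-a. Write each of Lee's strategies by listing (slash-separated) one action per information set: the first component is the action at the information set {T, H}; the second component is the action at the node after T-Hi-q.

Row for TsAC (columns Hi/a, Hi/b, Mid/a, Mid/b): (5,7) (5,7) (1,4) (1,4).
Under TsAC, Kai's choice at the node after T-Hi-q-a can never be reached regardless of what Lee does, so varying those choices leaves every outcome unchanged.
Holding the reachable choices fixed and varying the unreachable one freely already gives 2 equivalent strategies.
No other strategy reproduces this row, so those 2 are the full class: TsAL, TsAC.

2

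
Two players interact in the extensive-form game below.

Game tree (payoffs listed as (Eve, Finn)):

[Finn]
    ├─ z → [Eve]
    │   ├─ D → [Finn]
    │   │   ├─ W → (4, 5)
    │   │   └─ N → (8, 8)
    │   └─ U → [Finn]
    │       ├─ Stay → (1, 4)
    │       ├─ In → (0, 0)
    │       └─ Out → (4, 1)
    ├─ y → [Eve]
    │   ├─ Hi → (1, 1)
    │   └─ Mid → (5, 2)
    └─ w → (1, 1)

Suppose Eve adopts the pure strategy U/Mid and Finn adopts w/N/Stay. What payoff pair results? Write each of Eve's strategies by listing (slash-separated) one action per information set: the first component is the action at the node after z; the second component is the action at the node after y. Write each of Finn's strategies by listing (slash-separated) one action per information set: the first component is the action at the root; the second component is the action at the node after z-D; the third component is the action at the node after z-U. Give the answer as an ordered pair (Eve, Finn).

Trace the play path from the root:
  Finn plays w
→ terminal payoff (1, 1).
(Eve's choice at the node after z is never reached on this path, so it doesn't affect the outcome.)

(1, 1)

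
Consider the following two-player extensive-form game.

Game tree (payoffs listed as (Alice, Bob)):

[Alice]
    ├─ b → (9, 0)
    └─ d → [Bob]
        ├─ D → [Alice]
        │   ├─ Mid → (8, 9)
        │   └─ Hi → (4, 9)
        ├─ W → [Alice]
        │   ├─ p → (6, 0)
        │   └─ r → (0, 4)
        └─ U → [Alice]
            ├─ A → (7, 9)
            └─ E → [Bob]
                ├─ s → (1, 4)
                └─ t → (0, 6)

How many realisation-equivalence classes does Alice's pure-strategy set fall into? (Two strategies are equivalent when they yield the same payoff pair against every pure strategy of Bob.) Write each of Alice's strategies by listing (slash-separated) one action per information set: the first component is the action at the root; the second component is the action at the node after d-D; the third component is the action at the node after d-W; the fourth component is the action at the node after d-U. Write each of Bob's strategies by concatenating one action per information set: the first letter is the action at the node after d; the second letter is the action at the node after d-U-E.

9

Alice has 16 pure strategies: b/Mid/p/A, b/Mid/p/E, b/Mid/r/A, b/Mid/r/E, b/Hi/p/A, b/Hi/p/E, b/Hi/r/A, b/Hi/r/E, d/Mid/p/A, d/Mid/p/E, d/Mid/r/A, d/Mid/r/E, d/Hi/p/A, d/Hi/p/E, d/Hi/r/A, d/Hi/r/E. Columns: Ds, Dt, Ws, Wt, Us, Ut.
{b/Mid/p/A, b/Mid/p/E, b/Mid/r/A, b/Mid/r/E, b/Hi/p/A, b/Hi/p/E, b/Hi/r/A, b/Hi/r/E} → row (9,0) (9,0) (9,0) (9,0) (9,0) (9,0)
{d/Mid/p/A} → row (8,9) (8,9) (6,0) (6,0) (7,9) (7,9)
{d/Mid/p/E} → row (8,9) (8,9) (6,0) (6,0) (1,4) (0,6)
{d/Mid/r/A} → row (8,9) (8,9) (0,4) (0,4) (7,9) (7,9)
{d/Mid/r/E} → row (8,9) (8,9) (0,4) (0,4) (1,4) (0,6)
{d/Hi/p/A} → row (4,9) (4,9) (6,0) (6,0) (7,9) (7,9)
{d/Hi/p/E} → row (4,9) (4,9) (6,0) (6,0) (1,4) (0,6)
{d/Hi/r/A} → row (4,9) (4,9) (0,4) (0,4) (7,9) (7,9)
{d/Hi/r/E} → row (4,9) (4,9) (0,4) (0,4) (1,4) (0,6)
That's 9 distinct rows out of 16 strategies.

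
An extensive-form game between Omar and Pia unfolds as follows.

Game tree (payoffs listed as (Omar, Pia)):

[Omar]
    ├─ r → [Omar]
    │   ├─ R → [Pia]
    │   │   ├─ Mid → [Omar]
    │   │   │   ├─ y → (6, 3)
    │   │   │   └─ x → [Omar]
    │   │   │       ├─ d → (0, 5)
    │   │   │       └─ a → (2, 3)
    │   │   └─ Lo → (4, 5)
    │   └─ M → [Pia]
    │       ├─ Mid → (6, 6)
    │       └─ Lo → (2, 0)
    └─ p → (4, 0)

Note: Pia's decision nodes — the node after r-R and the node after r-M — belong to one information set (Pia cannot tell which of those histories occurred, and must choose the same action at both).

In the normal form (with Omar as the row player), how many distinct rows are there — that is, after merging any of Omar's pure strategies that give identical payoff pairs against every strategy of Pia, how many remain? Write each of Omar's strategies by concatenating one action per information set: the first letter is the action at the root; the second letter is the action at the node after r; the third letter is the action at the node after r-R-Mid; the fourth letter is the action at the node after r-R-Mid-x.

Omar has 16 pure strategies: rRyd, rRya, rRxd, rRxa, rMyd, rMya, rMxd, rMxa, pRyd, pRya, pRxd, pRxa, pMyd, pMya, pMxd, pMxa. Columns: Mid, Lo.
{rRyd, rRya} → row (6,3) (4,5)
{rRxd} → row (0,5) (4,5)
{rRxa} → row (2,3) (4,5)
{rMyd, rMya, rMxd, rMxa} → row (6,6) (2,0)
{pRyd, pRya, pRxd, pRxa, pMyd, pMya, pMxd, pMxa} → row (4,0) (4,0)
That's 5 distinct rows out of 16 strategies.

5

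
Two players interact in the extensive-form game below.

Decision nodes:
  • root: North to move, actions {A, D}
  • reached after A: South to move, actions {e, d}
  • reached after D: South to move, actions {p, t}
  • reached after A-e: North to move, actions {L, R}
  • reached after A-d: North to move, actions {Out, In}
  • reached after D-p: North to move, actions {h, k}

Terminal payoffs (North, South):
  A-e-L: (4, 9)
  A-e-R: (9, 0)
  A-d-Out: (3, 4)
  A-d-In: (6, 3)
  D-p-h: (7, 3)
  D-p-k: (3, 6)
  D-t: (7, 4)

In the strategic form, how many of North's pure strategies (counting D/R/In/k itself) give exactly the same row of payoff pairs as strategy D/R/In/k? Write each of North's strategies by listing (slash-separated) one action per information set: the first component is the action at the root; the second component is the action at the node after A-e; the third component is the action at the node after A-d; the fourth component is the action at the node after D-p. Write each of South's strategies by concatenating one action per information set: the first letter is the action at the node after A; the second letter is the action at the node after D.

Row for D/R/In/k (columns ep, et, dp, dt): (3,6) (7,4) (3,6) (7,4).
Under D/R/In/k, North's choice at the node after A-e and at the node after A-d can never be reached regardless of what South does, so varying those choices leaves every outcome unchanged.
Holding the reachable choices fixed and varying the unreachable ones freely already gives 2 × 2 = 4 equivalent strategies.
No other strategy reproduces this row, so those 4 are the full class: D/L/Out/k, D/L/In/k, D/R/Out/k, D/R/In/k.

4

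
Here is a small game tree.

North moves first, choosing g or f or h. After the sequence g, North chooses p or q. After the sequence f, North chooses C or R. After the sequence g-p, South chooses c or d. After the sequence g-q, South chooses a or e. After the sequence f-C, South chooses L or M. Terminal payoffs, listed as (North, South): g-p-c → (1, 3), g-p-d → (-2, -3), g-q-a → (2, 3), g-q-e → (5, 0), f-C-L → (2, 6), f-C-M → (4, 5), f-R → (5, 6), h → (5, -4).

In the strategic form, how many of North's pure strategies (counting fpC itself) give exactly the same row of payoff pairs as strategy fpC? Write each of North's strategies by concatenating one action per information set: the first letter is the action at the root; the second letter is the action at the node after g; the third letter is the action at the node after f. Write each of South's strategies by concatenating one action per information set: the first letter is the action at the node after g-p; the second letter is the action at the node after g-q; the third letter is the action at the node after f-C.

2

Row for fpC (columns caL, caM, ceL, ceM, daL, daM, deL, deM): (2,6) (4,5) (2,6) (4,5) (2,6) (4,5) (2,6) (4,5).
Under fpC, North's choice at the node after g can never be reached regardless of what South does, so varying those choices leaves every outcome unchanged.
Holding the reachable choices fixed and varying the unreachable one freely already gives 2 equivalent strategies.
No other strategy reproduces this row, so those 2 are the full class: fpC, fqC.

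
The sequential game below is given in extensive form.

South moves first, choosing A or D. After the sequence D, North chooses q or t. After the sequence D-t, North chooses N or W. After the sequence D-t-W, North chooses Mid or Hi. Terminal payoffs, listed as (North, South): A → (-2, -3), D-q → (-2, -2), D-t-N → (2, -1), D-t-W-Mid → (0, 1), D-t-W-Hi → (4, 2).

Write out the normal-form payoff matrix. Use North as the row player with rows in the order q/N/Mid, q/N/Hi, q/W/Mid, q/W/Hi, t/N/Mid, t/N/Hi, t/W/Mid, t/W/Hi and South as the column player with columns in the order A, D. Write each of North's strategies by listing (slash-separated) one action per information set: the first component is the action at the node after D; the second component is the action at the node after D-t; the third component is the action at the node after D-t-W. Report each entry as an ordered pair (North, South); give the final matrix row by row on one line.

               A        D
q/N/Mid  (-2,-3)  (-2,-2)
 q/N/Hi  (-2,-3)  (-2,-2)
q/W/Mid  (-2,-3)  (-2,-2)
 q/W/Hi  (-2,-3)  (-2,-2)
t/N/Mid  (-2,-3)   (2,-1)
 t/N/Hi  (-2,-3)   (2,-1)
t/W/Mid  (-2,-3)    (0,1)
 t/W/Hi  (-2,-3)    (4,2)

q/N/Mid: (-2,-3) (-2,-2) | q/N/Hi: (-2,-3) (-2,-2) | q/W/Mid: (-2,-3) (-2,-2) | q/W/Hi: (-2,-3) (-2,-2) | t/N/Mid: (-2,-3) (2,-1) | t/N/Hi: (-2,-3) (2,-1) | t/W/Mid: (-2,-3) (0,1) | t/W/Hi: (-2,-3) (4,2)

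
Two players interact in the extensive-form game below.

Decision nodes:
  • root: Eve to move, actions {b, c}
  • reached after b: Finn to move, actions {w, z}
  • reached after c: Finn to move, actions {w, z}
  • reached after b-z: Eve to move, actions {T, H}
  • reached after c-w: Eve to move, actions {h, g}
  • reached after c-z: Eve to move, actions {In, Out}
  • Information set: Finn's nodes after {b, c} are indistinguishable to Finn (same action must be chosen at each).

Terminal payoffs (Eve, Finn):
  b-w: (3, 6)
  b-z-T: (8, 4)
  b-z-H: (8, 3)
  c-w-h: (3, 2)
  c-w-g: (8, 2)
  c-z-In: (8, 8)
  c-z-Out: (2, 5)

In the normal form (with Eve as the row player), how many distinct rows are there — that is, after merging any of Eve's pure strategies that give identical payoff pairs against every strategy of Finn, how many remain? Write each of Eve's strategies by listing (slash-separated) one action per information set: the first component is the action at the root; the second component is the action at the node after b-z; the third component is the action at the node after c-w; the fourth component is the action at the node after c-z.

Eve has 16 pure strategies: b/T/h/In, b/T/h/Out, b/T/g/In, b/T/g/Out, b/H/h/In, b/H/h/Out, b/H/g/In, b/H/g/Out, c/T/h/In, c/T/h/Out, c/T/g/In, c/T/g/Out, c/H/h/In, c/H/h/Out, c/H/g/In, c/H/g/Out. Columns: w, z.
{b/T/h/In, b/T/h/Out, b/T/g/In, b/T/g/Out} → row (3,6) (8,4)
{b/H/h/In, b/H/h/Out, b/H/g/In, b/H/g/Out} → row (3,6) (8,3)
{c/T/h/In, c/H/h/In} → row (3,2) (8,8)
{c/T/h/Out, c/H/h/Out} → row (3,2) (2,5)
{c/T/g/In, c/H/g/In} → row (8,2) (8,8)
{c/T/g/Out, c/H/g/Out} → row (8,2) (2,5)
That's 6 distinct rows out of 16 strategies.

6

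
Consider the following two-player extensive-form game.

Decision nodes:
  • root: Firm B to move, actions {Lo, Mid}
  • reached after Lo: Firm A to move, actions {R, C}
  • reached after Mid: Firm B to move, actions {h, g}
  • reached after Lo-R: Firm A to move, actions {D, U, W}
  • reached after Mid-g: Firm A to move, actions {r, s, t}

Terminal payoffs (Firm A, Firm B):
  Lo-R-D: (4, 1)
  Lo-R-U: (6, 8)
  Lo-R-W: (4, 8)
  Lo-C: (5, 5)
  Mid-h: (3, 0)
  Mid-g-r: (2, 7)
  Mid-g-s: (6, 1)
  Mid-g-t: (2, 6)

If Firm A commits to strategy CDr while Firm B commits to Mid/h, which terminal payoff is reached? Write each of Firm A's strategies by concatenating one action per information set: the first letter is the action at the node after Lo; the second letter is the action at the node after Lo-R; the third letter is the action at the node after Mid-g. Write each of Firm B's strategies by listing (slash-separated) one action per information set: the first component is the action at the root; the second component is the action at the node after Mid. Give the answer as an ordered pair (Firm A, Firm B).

(3, 0)

Trace the play path from the root:
  Firm B plays Mid
  Firm B plays h at [Mid]
→ terminal payoff (3, 0).
(Firm A's choice at the node after Lo is never reached on this path, so it doesn't affect the outcome.)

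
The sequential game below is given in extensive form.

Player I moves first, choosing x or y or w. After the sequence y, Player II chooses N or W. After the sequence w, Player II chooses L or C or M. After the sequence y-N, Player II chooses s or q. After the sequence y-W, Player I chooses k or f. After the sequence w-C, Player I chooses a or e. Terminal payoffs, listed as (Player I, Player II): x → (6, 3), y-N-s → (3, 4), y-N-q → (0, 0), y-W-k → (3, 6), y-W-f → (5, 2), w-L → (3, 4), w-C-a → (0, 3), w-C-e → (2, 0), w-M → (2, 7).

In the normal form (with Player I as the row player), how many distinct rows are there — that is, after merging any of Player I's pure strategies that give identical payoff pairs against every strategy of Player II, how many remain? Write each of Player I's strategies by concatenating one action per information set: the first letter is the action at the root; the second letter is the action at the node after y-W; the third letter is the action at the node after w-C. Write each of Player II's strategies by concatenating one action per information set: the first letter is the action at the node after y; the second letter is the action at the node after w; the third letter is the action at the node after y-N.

5

Player I has 12 pure strategies: xka, xke, xfa, xfe, yka, yke, yfa, yfe, wka, wke, wfa, wfe. Columns: NLs, NLq, NCs, NCq, NMs, NMq, WLs, WLq, WCs, WCq, WMs, WMq.
{xka, xke, xfa, xfe} → row (6,3) (6,3) (6,3) (6,3) (6,3) (6,3) (6,3) (6,3) (6,3) (6,3) (6,3) (6,3)
{yka, yke} → row (3,4) (0,0) (3,4) (0,0) (3,4) (0,0) (3,6) (3,6) (3,6) (3,6) (3,6) (3,6)
{yfa, yfe} → row (3,4) (0,0) (3,4) (0,0) (3,4) (0,0) (5,2) (5,2) (5,2) (5,2) (5,2) (5,2)
{wka, wfa} → row (3,4) (3,4) (0,3) (0,3) (2,7) (2,7) (3,4) (3,4) (0,3) (0,3) (2,7) (2,7)
{wke, wfe} → row (3,4) (3,4) (2,0) (2,0) (2,7) (2,7) (3,4) (3,4) (2,0) (2,0) (2,7) (2,7)
That's 5 distinct rows out of 12 strategies.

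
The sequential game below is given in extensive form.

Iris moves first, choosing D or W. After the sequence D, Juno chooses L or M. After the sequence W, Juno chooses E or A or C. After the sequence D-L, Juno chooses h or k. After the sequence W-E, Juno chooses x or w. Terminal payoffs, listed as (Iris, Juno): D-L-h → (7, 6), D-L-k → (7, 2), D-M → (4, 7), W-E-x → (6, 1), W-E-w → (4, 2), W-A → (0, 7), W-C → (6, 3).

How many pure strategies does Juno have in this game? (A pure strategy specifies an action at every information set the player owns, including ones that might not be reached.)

Juno owns the node after D with actions {L, M} — two choices.
Juno owns the node after W with actions {E, A, C} — three choices.
Juno owns the node after D-L with actions {h, k} — two choices.
Juno owns the node after W-E with actions {x, w} — two choices.
A pure strategy fixes one action at each information set independently, so the count is the product 2 × 3 × 2 × 2 = 24.

24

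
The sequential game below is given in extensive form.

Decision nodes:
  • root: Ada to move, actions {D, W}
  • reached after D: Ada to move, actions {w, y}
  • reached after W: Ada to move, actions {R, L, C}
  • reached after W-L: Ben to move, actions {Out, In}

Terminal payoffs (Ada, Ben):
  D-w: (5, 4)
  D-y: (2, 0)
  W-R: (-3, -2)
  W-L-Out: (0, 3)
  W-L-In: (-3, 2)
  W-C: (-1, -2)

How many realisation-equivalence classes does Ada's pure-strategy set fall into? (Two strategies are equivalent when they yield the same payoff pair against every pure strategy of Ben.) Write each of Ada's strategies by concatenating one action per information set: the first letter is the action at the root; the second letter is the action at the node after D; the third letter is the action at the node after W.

5

Ada has 12 pure strategies: DwR, DwL, DwC, DyR, DyL, DyC, WwR, WwL, WwC, WyR, WyL, WyC. Columns: Out, In.
{DwR, DwL, DwC} → row (5,4) (5,4)
{DyR, DyL, DyC} → row (2,0) (2,0)
{WwR, WyR} → row (-3,-2) (-3,-2)
{WwL, WyL} → row (0,3) (-3,2)
{WwC, WyC} → row (-1,-2) (-1,-2)
That's 5 distinct rows out of 12 strategies.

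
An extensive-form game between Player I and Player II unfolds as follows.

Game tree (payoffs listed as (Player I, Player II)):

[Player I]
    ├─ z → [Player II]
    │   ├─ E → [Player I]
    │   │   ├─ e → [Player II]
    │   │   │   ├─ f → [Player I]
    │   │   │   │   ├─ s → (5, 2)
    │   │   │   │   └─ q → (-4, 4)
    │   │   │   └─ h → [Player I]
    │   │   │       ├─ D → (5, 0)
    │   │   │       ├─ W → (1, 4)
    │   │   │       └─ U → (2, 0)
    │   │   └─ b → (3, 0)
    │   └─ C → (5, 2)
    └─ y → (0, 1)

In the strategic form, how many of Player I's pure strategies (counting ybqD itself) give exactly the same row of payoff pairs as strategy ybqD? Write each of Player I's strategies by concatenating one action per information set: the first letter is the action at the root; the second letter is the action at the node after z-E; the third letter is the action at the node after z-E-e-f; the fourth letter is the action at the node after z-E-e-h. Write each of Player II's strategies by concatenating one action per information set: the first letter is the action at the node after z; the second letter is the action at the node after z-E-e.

Row for ybqD (columns Ef, Eh, Cf, Ch): (0,1) (0,1) (0,1) (0,1).
Under ybqD, Player I's choice at the node after z-E and at the node after z-E-e-f and at the node after z-E-e-h can never be reached regardless of what Player II does, so varying those choices leaves every outcome unchanged.
Holding the reachable choices fixed and varying the unreachable ones freely already gives 2 × 2 × 3 = 12 equivalent strategies.
No other strategy reproduces this row, so those 12 are the full class: yesD, yesW, yesU, yeqD, yeqW, yeqU, ybsD, ybsW, ybsU, ybqD, ybqW, ybqU.

12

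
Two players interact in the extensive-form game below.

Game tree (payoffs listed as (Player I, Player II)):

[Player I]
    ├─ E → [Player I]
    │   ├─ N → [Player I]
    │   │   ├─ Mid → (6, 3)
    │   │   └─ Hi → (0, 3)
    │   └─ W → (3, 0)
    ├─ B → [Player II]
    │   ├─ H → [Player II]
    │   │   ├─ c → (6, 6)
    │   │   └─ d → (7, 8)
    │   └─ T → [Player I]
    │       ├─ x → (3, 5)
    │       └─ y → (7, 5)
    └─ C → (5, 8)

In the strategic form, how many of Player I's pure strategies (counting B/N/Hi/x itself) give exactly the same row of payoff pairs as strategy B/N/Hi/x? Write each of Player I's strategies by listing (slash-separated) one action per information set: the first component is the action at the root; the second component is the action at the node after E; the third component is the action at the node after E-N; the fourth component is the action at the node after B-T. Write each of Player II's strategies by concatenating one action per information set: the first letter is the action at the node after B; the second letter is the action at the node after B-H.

Row for B/N/Hi/x (columns Hc, Hd, Tc, Td): (6,6) (7,8) (3,5) (3,5).
Under B/N/Hi/x, Player I's choice at the node after E and at the node after E-N can never be reached regardless of what Player II does, so varying those choices leaves every outcome unchanged.
Holding the reachable choices fixed and varying the unreachable ones freely already gives 2 × 2 = 4 equivalent strategies.
No other strategy reproduces this row, so those 4 are the full class: B/N/Mid/x, B/N/Hi/x, B/W/Mid/x, B/W/Hi/x.

4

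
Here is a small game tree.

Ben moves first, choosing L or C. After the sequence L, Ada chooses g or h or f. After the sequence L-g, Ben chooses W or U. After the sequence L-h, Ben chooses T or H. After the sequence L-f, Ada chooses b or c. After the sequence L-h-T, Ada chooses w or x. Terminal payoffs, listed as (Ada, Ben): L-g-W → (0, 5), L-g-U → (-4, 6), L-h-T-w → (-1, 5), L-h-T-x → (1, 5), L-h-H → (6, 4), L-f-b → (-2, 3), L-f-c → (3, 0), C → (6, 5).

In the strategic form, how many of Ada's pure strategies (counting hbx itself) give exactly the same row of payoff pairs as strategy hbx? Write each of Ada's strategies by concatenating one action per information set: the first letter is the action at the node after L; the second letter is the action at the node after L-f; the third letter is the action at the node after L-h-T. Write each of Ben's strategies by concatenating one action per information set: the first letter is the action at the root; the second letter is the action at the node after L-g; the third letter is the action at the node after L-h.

2

Row for hbx (columns LWT, LWH, LUT, LUH, CWT, CWH, CUT, CUH): (1,5) (6,4) (1,5) (6,4) (6,5) (6,5) (6,5) (6,5).
Under hbx, Ada's choice at the node after L-f can never be reached regardless of what Ben does, so varying those choices leaves every outcome unchanged.
Holding the reachable choices fixed and varying the unreachable one freely already gives 2 equivalent strategies.
No other strategy reproduces this row, so those 2 are the full class: hbx, hcx.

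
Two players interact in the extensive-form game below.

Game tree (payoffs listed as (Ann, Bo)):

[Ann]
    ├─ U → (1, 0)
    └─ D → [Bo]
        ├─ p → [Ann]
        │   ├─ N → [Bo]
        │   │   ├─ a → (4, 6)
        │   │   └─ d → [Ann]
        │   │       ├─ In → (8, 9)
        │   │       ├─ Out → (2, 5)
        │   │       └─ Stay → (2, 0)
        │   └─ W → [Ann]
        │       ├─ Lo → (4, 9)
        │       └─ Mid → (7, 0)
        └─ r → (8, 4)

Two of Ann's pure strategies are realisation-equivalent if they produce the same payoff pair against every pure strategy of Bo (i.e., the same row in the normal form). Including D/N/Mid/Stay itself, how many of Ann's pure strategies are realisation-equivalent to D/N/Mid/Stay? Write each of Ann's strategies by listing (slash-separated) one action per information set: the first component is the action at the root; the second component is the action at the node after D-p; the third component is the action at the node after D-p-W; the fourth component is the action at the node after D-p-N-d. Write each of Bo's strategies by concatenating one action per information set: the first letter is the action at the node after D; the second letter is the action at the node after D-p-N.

Row for D/N/Mid/Stay (columns pa, pd, ra, rd): (4,6) (2,0) (8,4) (8,4).
Under D/N/Mid/Stay, Ann's choice at the node after D-p-W can never be reached regardless of what Bo does, so varying those choices leaves every outcome unchanged.
Holding the reachable choices fixed and varying the unreachable one freely already gives 2 equivalent strategies.
No other strategy reproduces this row, so those 2 are the full class: D/N/Lo/Stay, D/N/Mid/Stay.

2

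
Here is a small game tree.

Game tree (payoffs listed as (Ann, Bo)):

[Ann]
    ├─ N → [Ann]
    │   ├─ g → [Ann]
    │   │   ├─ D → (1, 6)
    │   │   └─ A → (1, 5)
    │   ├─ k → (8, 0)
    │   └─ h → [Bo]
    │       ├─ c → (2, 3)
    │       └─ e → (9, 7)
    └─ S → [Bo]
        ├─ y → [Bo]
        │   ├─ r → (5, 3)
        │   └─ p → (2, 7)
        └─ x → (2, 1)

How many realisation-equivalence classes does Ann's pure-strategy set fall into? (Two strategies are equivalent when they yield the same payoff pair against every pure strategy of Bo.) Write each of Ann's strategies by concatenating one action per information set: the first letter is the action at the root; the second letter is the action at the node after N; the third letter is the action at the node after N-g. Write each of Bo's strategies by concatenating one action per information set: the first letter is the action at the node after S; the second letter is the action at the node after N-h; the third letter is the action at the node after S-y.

Ann has 12 pure strategies: NgD, NgA, NkD, NkA, NhD, NhA, SgD, SgA, SkD, SkA, ShD, ShA. Columns: ycr, ycp, yer, yep, xcr, xcp, xer, xep.
{NgD} → row (1,6) (1,6) (1,6) (1,6) (1,6) (1,6) (1,6) (1,6)
{NgA} → row (1,5) (1,5) (1,5) (1,5) (1,5) (1,5) (1,5) (1,5)
{NkD, NkA} → row (8,0) (8,0) (8,0) (8,0) (8,0) (8,0) (8,0) (8,0)
{NhD, NhA} → row (2,3) (2,3) (9,7) (9,7) (2,3) (2,3) (9,7) (9,7)
{SgD, SgA, SkD, SkA, ShD, ShA} → row (5,3) (2,7) (5,3) (2,7) (2,1) (2,1) (2,1) (2,1)
That's 5 distinct rows out of 12 strategies.

5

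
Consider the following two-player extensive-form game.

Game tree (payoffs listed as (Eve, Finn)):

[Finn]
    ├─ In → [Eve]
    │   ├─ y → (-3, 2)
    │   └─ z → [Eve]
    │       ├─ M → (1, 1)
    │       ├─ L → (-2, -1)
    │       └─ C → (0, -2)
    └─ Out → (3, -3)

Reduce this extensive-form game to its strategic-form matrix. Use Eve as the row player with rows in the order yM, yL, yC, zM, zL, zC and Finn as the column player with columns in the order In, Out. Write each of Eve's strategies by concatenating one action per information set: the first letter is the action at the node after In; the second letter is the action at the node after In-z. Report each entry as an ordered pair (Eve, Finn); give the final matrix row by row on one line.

           In      Out
  yM   (-3,2)   (3,-3)
  yL   (-3,2)   (3,-3)
  yC   (-3,2)   (3,-3)
  zM    (1,1)   (3,-3)
  zL  (-2,-1)   (3,-3)
  zC   (0,-2)   (3,-3)

yM: (-3,2) (3,-3) | yL: (-3,2) (3,-3) | yC: (-3,2) (3,-3) | zM: (1,1) (3,-3) | zL: (-2,-1) (3,-3) | zC: (0,-2) (3,-3)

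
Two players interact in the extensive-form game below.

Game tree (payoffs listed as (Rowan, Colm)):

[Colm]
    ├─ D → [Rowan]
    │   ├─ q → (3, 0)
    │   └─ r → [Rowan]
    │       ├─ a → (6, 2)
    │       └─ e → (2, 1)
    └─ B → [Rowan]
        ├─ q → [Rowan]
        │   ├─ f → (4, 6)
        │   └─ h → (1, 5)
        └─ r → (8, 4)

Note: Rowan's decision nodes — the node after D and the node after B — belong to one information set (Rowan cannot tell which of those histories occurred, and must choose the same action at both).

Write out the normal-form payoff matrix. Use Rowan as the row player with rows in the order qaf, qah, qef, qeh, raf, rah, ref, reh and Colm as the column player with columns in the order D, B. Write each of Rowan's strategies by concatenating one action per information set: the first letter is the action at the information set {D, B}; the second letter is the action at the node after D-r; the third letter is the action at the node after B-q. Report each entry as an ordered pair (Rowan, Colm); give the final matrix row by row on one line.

qaf: (3,0) (4,6) | qah: (3,0) (1,5) | qef: (3,0) (4,6) | qeh: (3,0) (1,5) | raf: (6,2) (8,4) | rah: (6,2) (8,4) | ref: (2,1) (8,4) | reh: (2,1) (8,4)

Row qaf: D→(3,0), B→(4,6)
Row qah: D→(3,0), B→(1,5)
Row qef: D→(3,0), B→(4,6)
Row qeh: D→(3,0), B→(1,5)
Row raf: D→(6,2), B→(8,4)
Row rah: D→(6,2), B→(8,4)
Row ref: D→(2,1), B→(8,4)
Row reh: D→(2,1), B→(8,4)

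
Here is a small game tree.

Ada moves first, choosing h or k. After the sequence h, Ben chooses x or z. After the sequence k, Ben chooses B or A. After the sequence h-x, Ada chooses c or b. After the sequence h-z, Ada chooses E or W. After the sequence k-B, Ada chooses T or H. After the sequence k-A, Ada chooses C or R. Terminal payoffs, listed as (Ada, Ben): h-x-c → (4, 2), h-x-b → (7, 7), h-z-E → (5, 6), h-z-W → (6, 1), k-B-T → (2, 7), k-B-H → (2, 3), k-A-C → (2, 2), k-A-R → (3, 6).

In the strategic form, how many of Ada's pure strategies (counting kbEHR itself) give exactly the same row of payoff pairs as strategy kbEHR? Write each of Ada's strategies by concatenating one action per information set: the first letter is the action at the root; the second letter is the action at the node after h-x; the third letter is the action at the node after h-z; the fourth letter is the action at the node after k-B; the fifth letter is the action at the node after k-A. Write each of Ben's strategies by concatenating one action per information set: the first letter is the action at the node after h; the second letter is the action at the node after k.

4

Row for kbEHR (columns xB, xA, zB, zA): (2,3) (3,6) (2,3) (3,6).
Under kbEHR, Ada's choice at the node after h-x and at the node after h-z can never be reached regardless of what Ben does, so varying those choices leaves every outcome unchanged.
Holding the reachable choices fixed and varying the unreachable ones freely already gives 2 × 2 = 4 equivalent strategies.
No other strategy reproduces this row, so those 4 are the full class: kcEHR, kcWHR, kbEHR, kbWHR.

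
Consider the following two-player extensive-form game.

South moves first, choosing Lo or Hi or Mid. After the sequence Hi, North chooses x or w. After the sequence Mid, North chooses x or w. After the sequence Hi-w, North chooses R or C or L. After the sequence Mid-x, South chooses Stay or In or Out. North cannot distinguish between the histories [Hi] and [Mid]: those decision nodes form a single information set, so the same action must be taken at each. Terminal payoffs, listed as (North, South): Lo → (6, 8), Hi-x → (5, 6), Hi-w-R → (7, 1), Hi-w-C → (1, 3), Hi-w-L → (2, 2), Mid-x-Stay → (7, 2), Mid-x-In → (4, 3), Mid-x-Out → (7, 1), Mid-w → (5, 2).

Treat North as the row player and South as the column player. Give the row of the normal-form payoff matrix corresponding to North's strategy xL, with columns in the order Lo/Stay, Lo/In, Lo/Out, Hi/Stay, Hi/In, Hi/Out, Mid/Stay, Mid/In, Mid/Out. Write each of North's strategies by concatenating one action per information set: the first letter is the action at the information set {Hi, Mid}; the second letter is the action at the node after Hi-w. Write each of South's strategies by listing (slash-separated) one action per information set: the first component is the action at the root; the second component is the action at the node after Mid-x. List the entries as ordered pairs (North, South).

(6,8) (6,8) (6,8) (5,6) (5,6) (5,6) (7,2) (4,3) (7,1)

vs Lo/Stay: South plays Lo → (6, 8)
vs Lo/In: South plays Lo → (6, 8)
vs Lo/Out: South plays Lo → (6, 8)
vs Hi/Stay: South plays Hi → North plays x at [Hi] → (5, 6)
vs Hi/In: South plays Hi → North plays x at [Hi] → (5, 6)
vs Hi/Out: South plays Hi → North plays x at [Hi] → (5, 6)
vs Mid/Stay: South plays Mid → North plays x at [Mid] → South plays Stay at [Mid-x] → (7, 2)
vs Mid/In: South plays Mid → North plays x at [Mid] → South plays In at [Mid-x] → (4, 3)
vs Mid/Out: South plays Mid → North plays x at [Mid] → South plays Out at [Mid-x] → (7, 1)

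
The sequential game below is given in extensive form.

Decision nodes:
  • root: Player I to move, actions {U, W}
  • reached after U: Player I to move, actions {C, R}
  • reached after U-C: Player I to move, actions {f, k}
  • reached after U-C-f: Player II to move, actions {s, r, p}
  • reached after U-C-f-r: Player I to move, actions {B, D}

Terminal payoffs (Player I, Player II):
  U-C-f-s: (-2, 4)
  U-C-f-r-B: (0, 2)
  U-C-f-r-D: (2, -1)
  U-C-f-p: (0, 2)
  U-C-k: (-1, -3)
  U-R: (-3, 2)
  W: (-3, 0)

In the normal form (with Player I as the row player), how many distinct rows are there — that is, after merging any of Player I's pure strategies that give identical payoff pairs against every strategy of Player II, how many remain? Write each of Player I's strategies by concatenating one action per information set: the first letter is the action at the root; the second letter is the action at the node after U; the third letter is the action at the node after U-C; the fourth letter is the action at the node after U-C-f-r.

5

Player I has 16 pure strategies: UCfB, UCfD, UCkB, UCkD, URfB, URfD, URkB, URkD, WCfB, WCfD, WCkB, WCkD, WRfB, WRfD, WRkB, WRkD. Columns: s, r, p.
{UCfB} → row (-2,4) (0,2) (0,2)
{UCfD} → row (-2,4) (2,-1) (0,2)
{UCkB, UCkD} → row (-1,-3) (-1,-3) (-1,-3)
{URfB, URfD, URkB, URkD} → row (-3,2) (-3,2) (-3,2)
{WCfB, WCfD, WCkB, WCkD, WRfB, WRfD, WRkB, WRkD} → row (-3,0) (-3,0) (-3,0)
That's 5 distinct rows out of 16 strategies.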